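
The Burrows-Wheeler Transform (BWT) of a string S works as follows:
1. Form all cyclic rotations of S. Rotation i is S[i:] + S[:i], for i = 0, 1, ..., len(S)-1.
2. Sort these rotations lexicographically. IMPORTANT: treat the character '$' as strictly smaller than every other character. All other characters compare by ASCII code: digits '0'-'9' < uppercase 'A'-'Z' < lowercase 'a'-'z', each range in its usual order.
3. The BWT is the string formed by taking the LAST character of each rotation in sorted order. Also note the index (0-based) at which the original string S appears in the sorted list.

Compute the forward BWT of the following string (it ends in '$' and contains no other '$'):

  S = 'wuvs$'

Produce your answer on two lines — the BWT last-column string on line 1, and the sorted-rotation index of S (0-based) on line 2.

All 5 rotations (rotation i = S[i:]+S[:i]):
  rot[0] = wuvs$
  rot[1] = uvs$w
  rot[2] = vs$wu
  rot[3] = s$wuv
  rot[4] = $wuvs
Sorted (with $ < everything):
  sorted[0] = $wuvs  (last char: 's')
  sorted[1] = s$wuv  (last char: 'v')
  sorted[2] = uvs$w  (last char: 'w')
  sorted[3] = vs$wu  (last char: 'u')
  sorted[4] = wuvs$  (last char: '$')
Last column: svwu$
Original string S is at sorted index 4

Answer: svwu$
4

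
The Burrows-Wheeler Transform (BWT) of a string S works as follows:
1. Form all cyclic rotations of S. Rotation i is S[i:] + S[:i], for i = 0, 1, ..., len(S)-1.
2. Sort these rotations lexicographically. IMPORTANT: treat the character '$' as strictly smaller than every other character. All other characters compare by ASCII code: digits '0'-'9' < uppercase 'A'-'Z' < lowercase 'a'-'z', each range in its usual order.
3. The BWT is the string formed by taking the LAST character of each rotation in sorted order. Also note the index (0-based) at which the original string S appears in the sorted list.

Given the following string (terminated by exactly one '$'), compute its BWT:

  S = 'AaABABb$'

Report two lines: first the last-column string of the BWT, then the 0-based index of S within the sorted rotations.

Answer: baB$AAAB
3

Derivation:
All 8 rotations (rotation i = S[i:]+S[:i]):
  rot[0] = AaABABb$
  rot[1] = aABABb$A
  rot[2] = ABABb$Aa
  rot[3] = BABb$AaA
  rot[4] = ABb$AaAB
  rot[5] = Bb$AaABA
  rot[6] = b$AaABAB
  rot[7] = $AaABABb
Sorted (with $ < everything):
  sorted[0] = $AaABABb  (last char: 'b')
  sorted[1] = ABABb$Aa  (last char: 'a')
  sorted[2] = ABb$AaAB  (last char: 'B')
  sorted[3] = AaABABb$  (last char: '$')
  sorted[4] = BABb$AaA  (last char: 'A')
  sorted[5] = Bb$AaABA  (last char: 'A')
  sorted[6] = aABABb$A  (last char: 'A')
  sorted[7] = b$AaABAB  (last char: 'B')
Last column: baB$AAAB
Original string S is at sorted index 3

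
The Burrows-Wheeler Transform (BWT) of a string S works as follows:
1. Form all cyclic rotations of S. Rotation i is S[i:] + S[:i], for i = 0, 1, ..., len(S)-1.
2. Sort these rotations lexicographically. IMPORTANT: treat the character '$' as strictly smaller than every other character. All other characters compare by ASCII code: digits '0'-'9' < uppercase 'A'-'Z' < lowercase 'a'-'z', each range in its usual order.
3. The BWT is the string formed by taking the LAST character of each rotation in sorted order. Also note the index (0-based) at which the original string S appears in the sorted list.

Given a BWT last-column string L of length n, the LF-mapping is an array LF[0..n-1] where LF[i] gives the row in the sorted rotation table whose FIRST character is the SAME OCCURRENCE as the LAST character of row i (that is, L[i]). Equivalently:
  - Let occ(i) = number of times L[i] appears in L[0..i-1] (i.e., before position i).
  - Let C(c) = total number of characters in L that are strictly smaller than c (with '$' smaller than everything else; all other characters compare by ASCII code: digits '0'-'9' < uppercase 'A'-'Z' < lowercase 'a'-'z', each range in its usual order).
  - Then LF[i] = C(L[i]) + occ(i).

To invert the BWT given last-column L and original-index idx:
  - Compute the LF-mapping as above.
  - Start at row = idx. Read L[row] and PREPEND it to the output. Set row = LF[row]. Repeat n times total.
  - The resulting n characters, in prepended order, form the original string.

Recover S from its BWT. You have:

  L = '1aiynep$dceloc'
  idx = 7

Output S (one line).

Answer: encyclopedia1$

Derivation:
LF mapping: 1 2 8 13 10 6 12 0 5 3 7 9 11 4
Walk LF starting at row 7, prepending L[row]:
  step 1: row=7, L[7]='$', prepend. Next row=LF[7]=0
  step 2: row=0, L[0]='1', prepend. Next row=LF[0]=1
  step 3: row=1, L[1]='a', prepend. Next row=LF[1]=2
  step 4: row=2, L[2]='i', prepend. Next row=LF[2]=8
  step 5: row=8, L[8]='d', prepend. Next row=LF[8]=5
  step 6: row=5, L[5]='e', prepend. Next row=LF[5]=6
  step 7: row=6, L[6]='p', prepend. Next row=LF[6]=12
  step 8: row=12, L[12]='o', prepend. Next row=LF[12]=11
  step 9: row=11, L[11]='l', prepend. Next row=LF[11]=9
  step 10: row=9, L[9]='c', prepend. Next row=LF[9]=3
  step 11: row=3, L[3]='y', prepend. Next row=LF[3]=13
  step 12: row=13, L[13]='c', prepend. Next row=LF[13]=4
  step 13: row=4, L[4]='n', prepend. Next row=LF[4]=10
  step 14: row=10, L[10]='e', prepend. Next row=LF[10]=7
Reversed output: encyclopedia1$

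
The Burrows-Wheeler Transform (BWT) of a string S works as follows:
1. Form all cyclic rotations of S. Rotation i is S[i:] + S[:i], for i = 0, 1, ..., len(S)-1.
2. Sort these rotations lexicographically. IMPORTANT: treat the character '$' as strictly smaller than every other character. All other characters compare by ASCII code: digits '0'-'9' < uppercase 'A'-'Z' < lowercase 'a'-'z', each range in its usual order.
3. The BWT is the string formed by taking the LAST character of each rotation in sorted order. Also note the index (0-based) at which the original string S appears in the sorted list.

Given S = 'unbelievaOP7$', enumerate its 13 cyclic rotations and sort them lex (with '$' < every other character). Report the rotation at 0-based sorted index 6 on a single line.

Answer: elievaOP7$unb

Derivation:
All 13 rotations (rotation i = S[i:]+S[:i]):
  rot[0] = unbelievaOP7$
  rot[1] = nbelievaOP7$u
  rot[2] = believaOP7$un
  rot[3] = elievaOP7$unb
  rot[4] = lievaOP7$unbe
  rot[5] = ievaOP7$unbel
  rot[6] = evaOP7$unbeli
  rot[7] = vaOP7$unbelie
  rot[8] = aOP7$unbeliev
  rot[9] = OP7$unbelieva
  rot[10] = P7$unbelievaO
  rot[11] = 7$unbelievaOP
  rot[12] = $unbelievaOP7
Sorted (with $ < everything):
  sorted[0] = $unbelievaOP7
  sorted[1] = 7$unbelievaOP
  sorted[2] = OP7$unbelieva
  sorted[3] = P7$unbelievaO
  sorted[4] = aOP7$unbeliev
  sorted[5] = believaOP7$un
  sorted[6] = elievaOP7$unb
  sorted[7] = evaOP7$unbeli
  sorted[8] = ievaOP7$unbel
  sorted[9] = lievaOP7$unbe
  sorted[10] = nbelievaOP7$u
  sorted[11] = unbelievaOP7$
  sorted[12] = vaOP7$unbelie
sorted[6] = elievaOP7$unb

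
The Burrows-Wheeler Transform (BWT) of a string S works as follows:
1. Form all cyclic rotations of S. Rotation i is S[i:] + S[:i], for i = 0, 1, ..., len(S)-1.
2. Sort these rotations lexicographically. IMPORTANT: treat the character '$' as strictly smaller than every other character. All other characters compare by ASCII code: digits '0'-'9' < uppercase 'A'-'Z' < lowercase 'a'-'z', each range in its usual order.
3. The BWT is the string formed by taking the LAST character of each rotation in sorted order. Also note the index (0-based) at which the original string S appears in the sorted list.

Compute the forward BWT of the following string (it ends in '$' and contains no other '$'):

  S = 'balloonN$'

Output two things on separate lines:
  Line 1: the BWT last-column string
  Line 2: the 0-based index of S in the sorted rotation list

Answer: Nnb$alool
3

Derivation:
All 9 rotations (rotation i = S[i:]+S[:i]):
  rot[0] = balloonN$
  rot[1] = alloonN$b
  rot[2] = lloonN$ba
  rot[3] = loonN$bal
  rot[4] = oonN$ball
  rot[5] = onN$ballo
  rot[6] = nN$balloo
  rot[7] = N$balloon
  rot[8] = $balloonN
Sorted (with $ < everything):
  sorted[0] = $balloonN  (last char: 'N')
  sorted[1] = N$balloon  (last char: 'n')
  sorted[2] = alloonN$b  (last char: 'b')
  sorted[3] = balloonN$  (last char: '$')
  sorted[4] = lloonN$ba  (last char: 'a')
  sorted[5] = loonN$bal  (last char: 'l')
  sorted[6] = nN$balloo  (last char: 'o')
  sorted[7] = onN$ballo  (last char: 'o')
  sorted[8] = oonN$ball  (last char: 'l')
Last column: Nnb$alool
Original string S is at sorted index 3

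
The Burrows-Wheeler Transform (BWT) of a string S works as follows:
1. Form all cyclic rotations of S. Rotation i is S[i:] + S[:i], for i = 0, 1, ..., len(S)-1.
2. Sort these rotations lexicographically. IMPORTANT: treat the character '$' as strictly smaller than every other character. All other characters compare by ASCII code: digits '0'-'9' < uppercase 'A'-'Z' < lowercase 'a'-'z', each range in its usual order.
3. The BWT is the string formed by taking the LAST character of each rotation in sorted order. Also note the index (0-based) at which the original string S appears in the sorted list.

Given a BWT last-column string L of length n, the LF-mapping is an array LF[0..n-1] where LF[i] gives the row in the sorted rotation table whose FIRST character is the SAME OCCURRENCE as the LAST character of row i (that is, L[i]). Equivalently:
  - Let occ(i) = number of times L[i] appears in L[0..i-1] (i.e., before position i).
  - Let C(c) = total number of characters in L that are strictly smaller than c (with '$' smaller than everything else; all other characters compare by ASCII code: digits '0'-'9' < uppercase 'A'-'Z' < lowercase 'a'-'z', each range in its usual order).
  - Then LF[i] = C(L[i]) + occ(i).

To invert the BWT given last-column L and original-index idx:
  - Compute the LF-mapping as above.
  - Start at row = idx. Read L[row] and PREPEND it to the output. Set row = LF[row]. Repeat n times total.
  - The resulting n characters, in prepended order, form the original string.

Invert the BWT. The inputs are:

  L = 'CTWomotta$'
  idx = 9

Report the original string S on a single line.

Answer: tomatoWTC$

Derivation:
LF mapping: 1 2 3 6 5 7 8 9 4 0
Walk LF starting at row 9, prepending L[row]:
  step 1: row=9, L[9]='$', prepend. Next row=LF[9]=0
  step 2: row=0, L[0]='C', prepend. Next row=LF[0]=1
  step 3: row=1, L[1]='T', prepend. Next row=LF[1]=2
  step 4: row=2, L[2]='W', prepend. Next row=LF[2]=3
  step 5: row=3, L[3]='o', prepend. Next row=LF[3]=6
  step 6: row=6, L[6]='t', prepend. Next row=LF[6]=8
  step 7: row=8, L[8]='a', prepend. Next row=LF[8]=4
  step 8: row=4, L[4]='m', prepend. Next row=LF[4]=5
  step 9: row=5, L[5]='o', prepend. Next row=LF[5]=7
  step 10: row=7, L[7]='t', prepend. Next row=LF[7]=9
Reversed output: tomatoWTC$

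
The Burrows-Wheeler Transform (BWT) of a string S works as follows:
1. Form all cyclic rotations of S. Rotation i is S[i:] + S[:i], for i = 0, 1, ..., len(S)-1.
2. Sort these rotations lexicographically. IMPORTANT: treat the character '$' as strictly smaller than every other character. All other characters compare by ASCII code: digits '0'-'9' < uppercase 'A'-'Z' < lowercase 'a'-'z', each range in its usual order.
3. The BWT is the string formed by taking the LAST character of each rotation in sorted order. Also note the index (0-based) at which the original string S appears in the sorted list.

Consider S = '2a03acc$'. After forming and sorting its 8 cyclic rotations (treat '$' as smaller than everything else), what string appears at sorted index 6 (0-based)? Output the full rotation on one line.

Answer: c$2a03ac

Derivation:
All 8 rotations (rotation i = S[i:]+S[:i]):
  rot[0] = 2a03acc$
  rot[1] = a03acc$2
  rot[2] = 03acc$2a
  rot[3] = 3acc$2a0
  rot[4] = acc$2a03
  rot[5] = cc$2a03a
  rot[6] = c$2a03ac
  rot[7] = $2a03acc
Sorted (with $ < everything):
  sorted[0] = $2a03acc
  sorted[1] = 03acc$2a
  sorted[2] = 2a03acc$
  sorted[3] = 3acc$2a0
  sorted[4] = a03acc$2
  sorted[5] = acc$2a03
  sorted[6] = c$2a03ac
  sorted[7] = cc$2a03a
sorted[6] = c$2a03ac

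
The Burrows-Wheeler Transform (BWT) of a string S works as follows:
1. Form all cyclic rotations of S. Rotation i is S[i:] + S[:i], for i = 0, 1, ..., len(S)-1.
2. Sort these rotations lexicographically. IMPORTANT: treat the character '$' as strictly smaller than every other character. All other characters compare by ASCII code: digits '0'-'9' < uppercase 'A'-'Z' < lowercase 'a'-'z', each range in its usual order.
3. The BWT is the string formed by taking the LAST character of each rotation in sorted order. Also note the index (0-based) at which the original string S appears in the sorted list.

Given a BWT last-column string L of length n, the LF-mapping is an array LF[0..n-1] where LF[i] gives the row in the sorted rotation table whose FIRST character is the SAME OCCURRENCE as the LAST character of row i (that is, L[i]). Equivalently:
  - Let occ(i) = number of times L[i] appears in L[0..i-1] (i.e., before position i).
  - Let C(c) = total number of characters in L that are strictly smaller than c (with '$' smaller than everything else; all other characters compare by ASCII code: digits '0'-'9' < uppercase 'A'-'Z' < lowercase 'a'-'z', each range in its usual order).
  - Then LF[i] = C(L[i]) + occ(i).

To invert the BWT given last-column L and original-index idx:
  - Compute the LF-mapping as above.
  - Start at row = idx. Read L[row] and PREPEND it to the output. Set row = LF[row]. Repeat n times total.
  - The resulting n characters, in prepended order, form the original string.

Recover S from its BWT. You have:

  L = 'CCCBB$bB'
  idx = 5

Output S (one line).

LF mapping: 4 5 6 1 2 0 7 3
Walk LF starting at row 5, prepending L[row]:
  step 1: row=5, L[5]='$', prepend. Next row=LF[5]=0
  step 2: row=0, L[0]='C', prepend. Next row=LF[0]=4
  step 3: row=4, L[4]='B', prepend. Next row=LF[4]=2
  step 4: row=2, L[2]='C', prepend. Next row=LF[2]=6
  step 5: row=6, L[6]='b', prepend. Next row=LF[6]=7
  step 6: row=7, L[7]='B', prepend. Next row=LF[7]=3
  step 7: row=3, L[3]='B', prepend. Next row=LF[3]=1
  step 8: row=1, L[1]='C', prepend. Next row=LF[1]=5
Reversed output: CBBbCBC$

Answer: CBBbCBC$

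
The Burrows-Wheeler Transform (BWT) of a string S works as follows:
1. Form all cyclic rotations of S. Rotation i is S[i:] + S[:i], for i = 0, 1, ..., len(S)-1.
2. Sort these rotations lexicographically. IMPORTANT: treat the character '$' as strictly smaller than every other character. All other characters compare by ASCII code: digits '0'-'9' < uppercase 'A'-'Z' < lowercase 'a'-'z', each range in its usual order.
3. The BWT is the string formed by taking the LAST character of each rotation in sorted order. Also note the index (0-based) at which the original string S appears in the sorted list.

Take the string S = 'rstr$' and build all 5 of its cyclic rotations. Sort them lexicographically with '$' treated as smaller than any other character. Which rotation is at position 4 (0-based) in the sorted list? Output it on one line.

All 5 rotations (rotation i = S[i:]+S[:i]):
  rot[0] = rstr$
  rot[1] = str$r
  rot[2] = tr$rs
  rot[3] = r$rst
  rot[4] = $rstr
Sorted (with $ < everything):
  sorted[0] = $rstr
  sorted[1] = r$rst
  sorted[2] = rstr$
  sorted[3] = str$r
  sorted[4] = tr$rs
sorted[4] = tr$rs

Answer: tr$rs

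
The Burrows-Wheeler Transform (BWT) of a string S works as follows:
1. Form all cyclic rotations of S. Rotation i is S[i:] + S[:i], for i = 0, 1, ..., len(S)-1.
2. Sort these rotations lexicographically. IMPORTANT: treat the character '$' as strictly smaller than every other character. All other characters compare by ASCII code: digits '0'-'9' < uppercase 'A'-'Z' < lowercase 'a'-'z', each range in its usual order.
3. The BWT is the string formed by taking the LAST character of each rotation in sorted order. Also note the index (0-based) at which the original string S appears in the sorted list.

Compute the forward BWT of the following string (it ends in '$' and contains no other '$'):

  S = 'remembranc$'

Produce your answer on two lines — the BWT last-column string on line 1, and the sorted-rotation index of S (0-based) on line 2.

All 11 rotations (rotation i = S[i:]+S[:i]):
  rot[0] = remembranc$
  rot[1] = emembranc$r
  rot[2] = membranc$re
  rot[3] = embranc$rem
  rot[4] = mbranc$reme
  rot[5] = branc$remem
  rot[6] = ranc$rememb
  rot[7] = anc$remembr
  rot[8] = nc$remembra
  rot[9] = c$remembran
  rot[10] = $remembranc
Sorted (with $ < everything):
  sorted[0] = $remembranc  (last char: 'c')
  sorted[1] = anc$remembr  (last char: 'r')
  sorted[2] = branc$remem  (last char: 'm')
  sorted[3] = c$remembran  (last char: 'n')
  sorted[4] = embranc$rem  (last char: 'm')
  sorted[5] = emembranc$r  (last char: 'r')
  sorted[6] = mbranc$reme  (last char: 'e')
  sorted[7] = membranc$re  (last char: 'e')
  sorted[8] = nc$remembra  (last char: 'a')
  sorted[9] = ranc$rememb  (last char: 'b')
  sorted[10] = remembranc$  (last char: '$')
Last column: crmnmreeab$
Original string S is at sorted index 10

Answer: crmnmreeab$
10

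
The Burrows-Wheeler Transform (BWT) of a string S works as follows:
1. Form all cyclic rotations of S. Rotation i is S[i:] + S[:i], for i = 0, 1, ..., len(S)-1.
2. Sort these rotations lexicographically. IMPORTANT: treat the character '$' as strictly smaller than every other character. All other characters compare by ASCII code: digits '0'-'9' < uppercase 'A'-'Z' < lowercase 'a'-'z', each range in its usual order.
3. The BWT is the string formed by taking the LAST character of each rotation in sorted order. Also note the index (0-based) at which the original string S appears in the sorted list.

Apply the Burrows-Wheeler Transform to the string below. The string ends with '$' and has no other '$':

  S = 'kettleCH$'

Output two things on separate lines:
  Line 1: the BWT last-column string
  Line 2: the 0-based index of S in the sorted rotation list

Answer: HeClk$tte
5

Derivation:
All 9 rotations (rotation i = S[i:]+S[:i]):
  rot[0] = kettleCH$
  rot[1] = ettleCH$k
  rot[2] = ttleCH$ke
  rot[3] = tleCH$ket
  rot[4] = leCH$kett
  rot[5] = eCH$kettl
  rot[6] = CH$kettle
  rot[7] = H$kettleC
  rot[8] = $kettleCH
Sorted (with $ < everything):
  sorted[0] = $kettleCH  (last char: 'H')
  sorted[1] = CH$kettle  (last char: 'e')
  sorted[2] = H$kettleC  (last char: 'C')
  sorted[3] = eCH$kettl  (last char: 'l')
  sorted[4] = ettleCH$k  (last char: 'k')
  sorted[5] = kettleCH$  (last char: '$')
  sorted[6] = leCH$kett  (last char: 't')
  sorted[7] = tleCH$ket  (last char: 't')
  sorted[8] = ttleCH$ke  (last char: 'e')
Last column: HeClk$tte
Original string S is at sorted index 5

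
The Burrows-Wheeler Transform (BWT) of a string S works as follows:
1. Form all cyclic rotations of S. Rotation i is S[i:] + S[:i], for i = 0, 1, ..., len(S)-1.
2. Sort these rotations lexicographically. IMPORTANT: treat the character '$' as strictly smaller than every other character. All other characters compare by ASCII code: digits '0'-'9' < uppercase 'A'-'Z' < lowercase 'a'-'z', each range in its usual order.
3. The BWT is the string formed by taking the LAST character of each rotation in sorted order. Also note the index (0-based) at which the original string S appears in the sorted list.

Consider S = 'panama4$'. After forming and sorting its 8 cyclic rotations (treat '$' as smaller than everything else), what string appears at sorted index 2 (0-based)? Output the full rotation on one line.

Answer: a4$panam

Derivation:
All 8 rotations (rotation i = S[i:]+S[:i]):
  rot[0] = panama4$
  rot[1] = anama4$p
  rot[2] = nama4$pa
  rot[3] = ama4$pan
  rot[4] = ma4$pana
  rot[5] = a4$panam
  rot[6] = 4$panama
  rot[7] = $panama4
Sorted (with $ < everything):
  sorted[0] = $panama4
  sorted[1] = 4$panama
  sorted[2] = a4$panam
  sorted[3] = ama4$pan
  sorted[4] = anama4$p
  sorted[5] = ma4$pana
  sorted[6] = nama4$pa
  sorted[7] = panama4$
sorted[2] = a4$panam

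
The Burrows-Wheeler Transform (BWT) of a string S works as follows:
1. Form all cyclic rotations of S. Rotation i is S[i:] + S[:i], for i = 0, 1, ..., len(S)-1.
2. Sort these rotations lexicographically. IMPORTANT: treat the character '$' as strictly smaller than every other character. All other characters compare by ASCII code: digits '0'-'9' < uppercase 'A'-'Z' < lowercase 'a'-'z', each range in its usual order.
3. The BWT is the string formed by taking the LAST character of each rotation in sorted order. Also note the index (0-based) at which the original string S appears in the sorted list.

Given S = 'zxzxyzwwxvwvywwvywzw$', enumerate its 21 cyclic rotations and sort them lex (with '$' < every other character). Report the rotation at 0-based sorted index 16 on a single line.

All 21 rotations (rotation i = S[i:]+S[:i]):
  rot[0] = zxzxyzwwxvwvywwvywzw$
  rot[1] = xzxyzwwxvwvywwvywzw$z
  rot[2] = zxyzwwxvwvywwvywzw$zx
  rot[3] = xyzwwxvwvywwvywzw$zxz
  rot[4] = yzwwxvwvywwvywzw$zxzx
  rot[5] = zwwxvwvywwvywzw$zxzxy
  rot[6] = wwxvwvywwvywzw$zxzxyz
  rot[7] = wxvwvywwvywzw$zxzxyzw
  rot[8] = xvwvywwvywzw$zxzxyzww
  rot[9] = vwvywwvywzw$zxzxyzwwx
  rot[10] = wvywwvywzw$zxzxyzwwxv
  rot[11] = vywwvywzw$zxzxyzwwxvw
  rot[12] = ywwvywzw$zxzxyzwwxvwv
  rot[13] = wwvywzw$zxzxyzwwxvwvy
  rot[14] = wvywzw$zxzxyzwwxvwvyw
  rot[15] = vywzw$zxzxyzwwxvwvyww
  rot[16] = ywzw$zxzxyzwwxvwvywwv
  rot[17] = wzw$zxzxyzwwxvwvywwvy
  rot[18] = zw$zxzxyzwwxvwvywwvyw
  rot[19] = w$zxzxyzwwxvwvywwvywz
  rot[20] = $zxzxyzwwxvwvywwvywzw
Sorted (with $ < everything):
  sorted[0] = $zxzxyzwwxvwvywwvywzw
  sorted[1] = vwvywwvywzw$zxzxyzwwx
  sorted[2] = vywwvywzw$zxzxyzwwxvw
  sorted[3] = vywzw$zxzxyzwwxvwvyww
  sorted[4] = w$zxzxyzwwxvwvywwvywz
  sorted[5] = wvywwvywzw$zxzxyzwwxv
  sorted[6] = wvywzw$zxzxyzwwxvwvyw
  sorted[7] = wwvywzw$zxzxyzwwxvwvy
  sorted[8] = wwxvwvywwvywzw$zxzxyz
  sorted[9] = wxvwvywwvywzw$zxzxyzw
  sorted[10] = wzw$zxzxyzwwxvwvywwvy
  sorted[11] = xvwvywwvywzw$zxzxyzww
  sorted[12] = xyzwwxvwvywwvywzw$zxz
  sorted[13] = xzxyzwwxvwvywwvywzw$z
  sorted[14] = ywwvywzw$zxzxyzwwxvwv
  sorted[15] = ywzw$zxzxyzwwxvwvywwv
  sorted[16] = yzwwxvwvywwvywzw$zxzx
  sorted[17] = zw$zxzxyzwwxvwvywwvyw
  sorted[18] = zwwxvwvywwvywzw$zxzxy
  sorted[19] = zxyzwwxvwvywwvywzw$zx
  sorted[20] = zxzxyzwwxvwvywwvywzw$
sorted[16] = yzwwxvwvywwvywzw$zxzx

Answer: yzwwxvwvywwvywzw$zxzx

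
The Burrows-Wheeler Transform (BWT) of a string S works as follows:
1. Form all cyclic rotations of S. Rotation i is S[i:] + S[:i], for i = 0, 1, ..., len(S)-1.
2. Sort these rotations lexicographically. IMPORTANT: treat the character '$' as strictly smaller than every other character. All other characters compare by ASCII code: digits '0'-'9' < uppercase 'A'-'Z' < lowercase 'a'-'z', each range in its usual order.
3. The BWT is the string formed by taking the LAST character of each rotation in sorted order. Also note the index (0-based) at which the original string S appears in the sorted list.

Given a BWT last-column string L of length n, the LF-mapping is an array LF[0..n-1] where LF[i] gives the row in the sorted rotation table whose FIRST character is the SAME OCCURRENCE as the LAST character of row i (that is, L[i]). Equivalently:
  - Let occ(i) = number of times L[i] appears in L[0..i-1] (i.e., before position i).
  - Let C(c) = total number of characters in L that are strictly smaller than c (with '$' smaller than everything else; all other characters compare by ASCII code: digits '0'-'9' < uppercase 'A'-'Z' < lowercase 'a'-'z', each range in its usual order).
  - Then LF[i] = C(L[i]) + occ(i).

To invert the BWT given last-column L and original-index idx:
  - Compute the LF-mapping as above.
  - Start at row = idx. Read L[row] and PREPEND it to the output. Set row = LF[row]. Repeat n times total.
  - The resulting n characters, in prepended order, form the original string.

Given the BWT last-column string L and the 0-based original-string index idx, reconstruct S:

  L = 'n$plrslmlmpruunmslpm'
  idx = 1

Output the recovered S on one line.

LF mapping: 9 0 11 1 14 16 2 5 3 6 12 15 18 19 10 7 17 4 13 8
Walk LF starting at row 1, prepending L[row]:
  step 1: row=1, L[1]='$', prepend. Next row=LF[1]=0
  step 2: row=0, L[0]='n', prepend. Next row=LF[0]=9
  step 3: row=9, L[9]='m', prepend. Next row=LF[9]=6
  step 4: row=6, L[6]='l', prepend. Next row=LF[6]=2
  step 5: row=2, L[2]='p', prepend. Next row=LF[2]=11
  step 6: row=11, L[11]='r', prepend. Next row=LF[11]=15
  step 7: row=15, L[15]='m', prepend. Next row=LF[15]=7
  step 8: row=7, L[7]='m', prepend. Next row=LF[7]=5
  step 9: row=5, L[5]='s', prepend. Next row=LF[5]=16
  step 10: row=16, L[16]='s', prepend. Next row=LF[16]=17
  step 11: row=17, L[17]='l', prepend. Next row=LF[17]=4
  step 12: row=4, L[4]='r', prepend. Next row=LF[4]=14
  step 13: row=14, L[14]='n', prepend. Next row=LF[14]=10
  step 14: row=10, L[10]='p', prepend. Next row=LF[10]=12
  step 15: row=12, L[12]='u', prepend. Next row=LF[12]=18
  step 16: row=18, L[18]='p', prepend. Next row=LF[18]=13
  step 17: row=13, L[13]='u', prepend. Next row=LF[13]=19
  step 18: row=19, L[19]='m', prepend. Next row=LF[19]=8
  step 19: row=8, L[8]='l', prepend. Next row=LF[8]=3
  step 20: row=3, L[3]='l', prepend. Next row=LF[3]=1
Reversed output: llmupupnrlssmmrplmn$

Answer: llmupupnrlssmmrplmn$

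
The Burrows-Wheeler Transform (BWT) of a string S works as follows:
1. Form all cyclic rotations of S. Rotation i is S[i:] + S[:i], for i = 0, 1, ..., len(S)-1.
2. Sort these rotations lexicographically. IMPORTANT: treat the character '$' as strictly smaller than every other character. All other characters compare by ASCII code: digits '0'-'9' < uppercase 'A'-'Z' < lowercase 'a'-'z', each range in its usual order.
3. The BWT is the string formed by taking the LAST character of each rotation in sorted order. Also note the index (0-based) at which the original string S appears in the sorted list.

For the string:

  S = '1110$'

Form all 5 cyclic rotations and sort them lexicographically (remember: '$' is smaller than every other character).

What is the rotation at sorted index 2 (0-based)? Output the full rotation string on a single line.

Answer: 10$11

Derivation:
All 5 rotations (rotation i = S[i:]+S[:i]):
  rot[0] = 1110$
  rot[1] = 110$1
  rot[2] = 10$11
  rot[3] = 0$111
  rot[4] = $1110
Sorted (with $ < everything):
  sorted[0] = $1110
  sorted[1] = 0$111
  sorted[2] = 10$11
  sorted[3] = 110$1
  sorted[4] = 1110$
sorted[2] = 10$11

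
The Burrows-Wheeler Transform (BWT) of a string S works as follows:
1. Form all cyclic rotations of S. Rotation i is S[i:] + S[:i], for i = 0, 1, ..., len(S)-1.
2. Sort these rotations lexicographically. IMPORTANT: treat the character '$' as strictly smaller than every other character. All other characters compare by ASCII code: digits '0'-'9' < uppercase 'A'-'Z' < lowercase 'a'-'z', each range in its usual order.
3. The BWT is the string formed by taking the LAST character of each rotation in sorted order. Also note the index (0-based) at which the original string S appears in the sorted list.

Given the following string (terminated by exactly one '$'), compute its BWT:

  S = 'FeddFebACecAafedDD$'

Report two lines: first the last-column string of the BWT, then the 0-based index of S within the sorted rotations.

Answer: DbcADdd$AeeedeFCfFa
7

Derivation:
All 19 rotations (rotation i = S[i:]+S[:i]):
  rot[0] = FeddFebACecAafedDD$
  rot[1] = eddFebACecAafedDD$F
  rot[2] = ddFebACecAafedDD$Fe
  rot[3] = dFebACecAafedDD$Fed
  rot[4] = FebACecAafedDD$Fedd
  rot[5] = ebACecAafedDD$FeddF
  rot[6] = bACecAafedDD$FeddFe
  rot[7] = ACecAafedDD$FeddFeb
  rot[8] = CecAafedDD$FeddFebA
  rot[9] = ecAafedDD$FeddFebAC
  rot[10] = cAafedDD$FeddFebACe
  rot[11] = AafedDD$FeddFebACec
  rot[12] = afedDD$FeddFebACecA
  rot[13] = fedDD$FeddFebACecAa
  rot[14] = edDD$FeddFebACecAaf
  rot[15] = dDD$FeddFebACecAafe
  rot[16] = DD$FeddFebACecAafed
  rot[17] = D$FeddFebACecAafedD
  rot[18] = $FeddFebACecAafedDD
Sorted (with $ < everything):
  sorted[0] = $FeddFebACecAafedDD  (last char: 'D')
  sorted[1] = ACecAafedDD$FeddFeb  (last char: 'b')
  sorted[2] = AafedDD$FeddFebACec  (last char: 'c')
  sorted[3] = CecAafedDD$FeddFebA  (last char: 'A')
  sorted[4] = D$FeddFebACecAafedD  (last char: 'D')
  sorted[5] = DD$FeddFebACecAafed  (last char: 'd')
  sorted[6] = FebACecAafedDD$Fedd  (last char: 'd')
  sorted[7] = FeddFebACecAafedDD$  (last char: '$')
  sorted[8] = afedDD$FeddFebACecA  (last char: 'A')
  sorted[9] = bACecAafedDD$FeddFe  (last char: 'e')
  sorted[10] = cAafedDD$FeddFebACe  (last char: 'e')
  sorted[11] = dDD$FeddFebACecAafe  (last char: 'e')
  sorted[12] = dFebACecAafedDD$Fed  (last char: 'd')
  sorted[13] = ddFebACecAafedDD$Fe  (last char: 'e')
  sorted[14] = ebACecAafedDD$FeddF  (last char: 'F')
  sorted[15] = ecAafedDD$FeddFebAC  (last char: 'C')
  sorted[16] = edDD$FeddFebACecAaf  (last char: 'f')
  sorted[17] = eddFebACecAafedDD$F  (last char: 'F')
  sorted[18] = fedDD$FeddFebACecAa  (last char: 'a')
Last column: DbcADdd$AeeedeFCfFa
Original string S is at sorted index 7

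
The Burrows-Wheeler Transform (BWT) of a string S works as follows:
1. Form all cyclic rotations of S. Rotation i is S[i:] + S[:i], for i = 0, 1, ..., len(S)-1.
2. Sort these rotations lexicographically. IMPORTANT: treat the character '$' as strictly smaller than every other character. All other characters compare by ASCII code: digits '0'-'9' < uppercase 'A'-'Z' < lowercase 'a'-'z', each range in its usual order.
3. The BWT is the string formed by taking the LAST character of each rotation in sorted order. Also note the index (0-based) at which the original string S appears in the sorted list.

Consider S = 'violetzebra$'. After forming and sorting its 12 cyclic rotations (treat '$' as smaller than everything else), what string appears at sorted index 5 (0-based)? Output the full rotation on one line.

All 12 rotations (rotation i = S[i:]+S[:i]):
  rot[0] = violetzebra$
  rot[1] = ioletzebra$v
  rot[2] = oletzebra$vi
  rot[3] = letzebra$vio
  rot[4] = etzebra$viol
  rot[5] = tzebra$viole
  rot[6] = zebra$violet
  rot[7] = ebra$violetz
  rot[8] = bra$violetze
  rot[9] = ra$violetzeb
  rot[10] = a$violetzebr
  rot[11] = $violetzebra
Sorted (with $ < everything):
  sorted[0] = $violetzebra
  sorted[1] = a$violetzebr
  sorted[2] = bra$violetze
  sorted[3] = ebra$violetz
  sorted[4] = etzebra$viol
  sorted[5] = ioletzebra$v
  sorted[6] = letzebra$vio
  sorted[7] = oletzebra$vi
  sorted[8] = ra$violetzeb
  sorted[9] = tzebra$viole
  sorted[10] = violetzebra$
  sorted[11] = zebra$violet
sorted[5] = ioletzebra$v

Answer: ioletzebra$v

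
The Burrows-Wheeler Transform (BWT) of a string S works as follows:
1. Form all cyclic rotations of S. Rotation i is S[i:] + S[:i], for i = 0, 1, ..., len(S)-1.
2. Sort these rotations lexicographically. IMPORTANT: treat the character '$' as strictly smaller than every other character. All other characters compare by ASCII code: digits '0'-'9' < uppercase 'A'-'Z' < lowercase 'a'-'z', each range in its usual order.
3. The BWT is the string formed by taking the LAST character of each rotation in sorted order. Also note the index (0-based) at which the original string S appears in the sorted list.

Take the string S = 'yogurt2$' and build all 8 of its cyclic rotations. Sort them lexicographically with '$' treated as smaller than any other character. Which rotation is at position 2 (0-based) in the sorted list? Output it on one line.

Answer: gurt2$yo

Derivation:
All 8 rotations (rotation i = S[i:]+S[:i]):
  rot[0] = yogurt2$
  rot[1] = ogurt2$y
  rot[2] = gurt2$yo
  rot[3] = urt2$yog
  rot[4] = rt2$yogu
  rot[5] = t2$yogur
  rot[6] = 2$yogurt
  rot[7] = $yogurt2
Sorted (with $ < everything):
  sorted[0] = $yogurt2
  sorted[1] = 2$yogurt
  sorted[2] = gurt2$yo
  sorted[3] = ogurt2$y
  sorted[4] = rt2$yogu
  sorted[5] = t2$yogur
  sorted[6] = urt2$yog
  sorted[7] = yogurt2$
sorted[2] = gurt2$yo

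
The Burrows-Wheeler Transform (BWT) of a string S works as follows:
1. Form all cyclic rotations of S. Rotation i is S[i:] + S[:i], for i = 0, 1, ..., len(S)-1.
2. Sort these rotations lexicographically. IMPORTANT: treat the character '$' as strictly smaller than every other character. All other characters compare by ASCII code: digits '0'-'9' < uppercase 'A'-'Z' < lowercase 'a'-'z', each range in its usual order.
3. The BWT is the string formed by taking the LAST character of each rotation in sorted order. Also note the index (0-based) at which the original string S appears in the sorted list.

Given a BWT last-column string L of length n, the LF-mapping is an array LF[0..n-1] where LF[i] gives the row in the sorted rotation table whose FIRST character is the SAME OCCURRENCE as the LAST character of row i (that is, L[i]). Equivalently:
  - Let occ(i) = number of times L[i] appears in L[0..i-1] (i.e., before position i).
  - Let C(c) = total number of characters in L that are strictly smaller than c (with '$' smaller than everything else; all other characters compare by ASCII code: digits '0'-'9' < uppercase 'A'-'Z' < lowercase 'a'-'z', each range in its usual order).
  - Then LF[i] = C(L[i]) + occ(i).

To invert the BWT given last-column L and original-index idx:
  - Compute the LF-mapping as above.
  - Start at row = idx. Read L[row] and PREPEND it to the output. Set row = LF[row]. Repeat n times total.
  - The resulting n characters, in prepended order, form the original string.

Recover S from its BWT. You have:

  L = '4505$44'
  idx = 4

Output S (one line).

Answer: 454504$

Derivation:
LF mapping: 2 5 1 6 0 3 4
Walk LF starting at row 4, prepending L[row]:
  step 1: row=4, L[4]='$', prepend. Next row=LF[4]=0
  step 2: row=0, L[0]='4', prepend. Next row=LF[0]=2
  step 3: row=2, L[2]='0', prepend. Next row=LF[2]=1
  step 4: row=1, L[1]='5', prepend. Next row=LF[1]=5
  step 5: row=5, L[5]='4', prepend. Next row=LF[5]=3
  step 6: row=3, L[3]='5', prepend. Next row=LF[3]=6
  step 7: row=6, L[6]='4', prepend. Next row=LF[6]=4
Reversed output: 454504$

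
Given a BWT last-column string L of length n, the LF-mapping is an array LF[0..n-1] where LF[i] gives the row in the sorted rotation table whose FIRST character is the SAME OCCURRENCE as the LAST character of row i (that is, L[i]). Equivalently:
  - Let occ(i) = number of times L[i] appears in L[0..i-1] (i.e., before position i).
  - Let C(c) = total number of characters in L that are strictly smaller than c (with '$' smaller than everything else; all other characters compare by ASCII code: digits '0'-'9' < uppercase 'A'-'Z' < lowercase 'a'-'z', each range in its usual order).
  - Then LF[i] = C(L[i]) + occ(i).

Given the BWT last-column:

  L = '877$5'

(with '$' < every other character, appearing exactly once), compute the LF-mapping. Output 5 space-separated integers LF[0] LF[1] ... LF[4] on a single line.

Char counts: '$':1, '5':1, '7':2, '8':1
C (first-col start): C('$')=0, C('5')=1, C('7')=2, C('8')=4
L[0]='8': occ=0, LF[0]=C('8')+0=4+0=4
L[1]='7': occ=0, LF[1]=C('7')+0=2+0=2
L[2]='7': occ=1, LF[2]=C('7')+1=2+1=3
L[3]='$': occ=0, LF[3]=C('$')+0=0+0=0
L[4]='5': occ=0, LF[4]=C('5')+0=1+0=1

Answer: 4 2 3 0 1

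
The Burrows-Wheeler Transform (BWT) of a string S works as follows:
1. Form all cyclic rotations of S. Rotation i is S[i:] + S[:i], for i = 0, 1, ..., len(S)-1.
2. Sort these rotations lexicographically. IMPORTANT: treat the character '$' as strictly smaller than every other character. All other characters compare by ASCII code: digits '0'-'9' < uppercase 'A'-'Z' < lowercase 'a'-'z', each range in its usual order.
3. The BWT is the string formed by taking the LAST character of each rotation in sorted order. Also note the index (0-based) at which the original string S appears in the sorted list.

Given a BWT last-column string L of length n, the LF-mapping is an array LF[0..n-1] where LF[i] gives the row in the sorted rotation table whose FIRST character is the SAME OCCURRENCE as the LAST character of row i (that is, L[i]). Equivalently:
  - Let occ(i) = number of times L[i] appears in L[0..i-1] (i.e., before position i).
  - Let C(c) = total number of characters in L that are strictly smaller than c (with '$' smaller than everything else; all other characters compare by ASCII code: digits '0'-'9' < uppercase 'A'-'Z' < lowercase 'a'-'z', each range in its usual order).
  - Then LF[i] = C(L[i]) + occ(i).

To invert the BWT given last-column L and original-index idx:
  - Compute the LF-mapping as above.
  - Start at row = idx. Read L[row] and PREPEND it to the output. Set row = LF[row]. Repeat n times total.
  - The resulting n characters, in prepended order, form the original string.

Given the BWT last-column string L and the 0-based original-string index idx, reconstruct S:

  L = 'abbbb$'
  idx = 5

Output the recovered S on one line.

LF mapping: 1 2 3 4 5 0
Walk LF starting at row 5, prepending L[row]:
  step 1: row=5, L[5]='$', prepend. Next row=LF[5]=0
  step 2: row=0, L[0]='a', prepend. Next row=LF[0]=1
  step 3: row=1, L[1]='b', prepend. Next row=LF[1]=2
  step 4: row=2, L[2]='b', prepend. Next row=LF[2]=3
  step 5: row=3, L[3]='b', prepend. Next row=LF[3]=4
  step 6: row=4, L[4]='b', prepend. Next row=LF[4]=5
Reversed output: bbbba$

Answer: bbbba$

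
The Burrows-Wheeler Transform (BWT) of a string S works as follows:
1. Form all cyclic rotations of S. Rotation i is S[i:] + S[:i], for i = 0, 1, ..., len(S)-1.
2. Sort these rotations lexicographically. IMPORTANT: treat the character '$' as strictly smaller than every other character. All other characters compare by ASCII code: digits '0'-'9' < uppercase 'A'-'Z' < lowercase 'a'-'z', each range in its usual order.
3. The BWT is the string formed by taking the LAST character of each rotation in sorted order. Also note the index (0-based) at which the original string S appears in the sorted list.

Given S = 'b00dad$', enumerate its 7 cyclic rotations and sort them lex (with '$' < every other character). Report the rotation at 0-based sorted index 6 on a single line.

All 7 rotations (rotation i = S[i:]+S[:i]):
  rot[0] = b00dad$
  rot[1] = 00dad$b
  rot[2] = 0dad$b0
  rot[3] = dad$b00
  rot[4] = ad$b00d
  rot[5] = d$b00da
  rot[6] = $b00dad
Sorted (with $ < everything):
  sorted[0] = $b00dad
  sorted[1] = 00dad$b
  sorted[2] = 0dad$b0
  sorted[3] = ad$b00d
  sorted[4] = b00dad$
  sorted[5] = d$b00da
  sorted[6] = dad$b00
sorted[6] = dad$b00

Answer: dad$b00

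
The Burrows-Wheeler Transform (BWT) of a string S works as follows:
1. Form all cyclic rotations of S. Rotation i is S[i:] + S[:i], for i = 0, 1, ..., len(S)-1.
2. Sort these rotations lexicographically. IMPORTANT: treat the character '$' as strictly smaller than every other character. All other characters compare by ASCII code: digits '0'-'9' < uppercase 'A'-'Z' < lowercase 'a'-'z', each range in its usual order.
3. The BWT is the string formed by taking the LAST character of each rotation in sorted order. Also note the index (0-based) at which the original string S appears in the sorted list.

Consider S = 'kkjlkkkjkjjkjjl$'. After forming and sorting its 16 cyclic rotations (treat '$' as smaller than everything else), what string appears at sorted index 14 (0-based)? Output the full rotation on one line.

All 16 rotations (rotation i = S[i:]+S[:i]):
  rot[0] = kkjlkkkjkjjkjjl$
  rot[1] = kjlkkkjkjjkjjl$k
  rot[2] = jlkkkjkjjkjjl$kk
  rot[3] = lkkkjkjjkjjl$kkj
  rot[4] = kkkjkjjkjjl$kkjl
  rot[5] = kkjkjjkjjl$kkjlk
  rot[6] = kjkjjkjjl$kkjlkk
  rot[7] = jkjjkjjl$kkjlkkk
  rot[8] = kjjkjjl$kkjlkkkj
  rot[9] = jjkjjl$kkjlkkkjk
  rot[10] = jkjjl$kkjlkkkjkj
  rot[11] = kjjl$kkjlkkkjkjj
  rot[12] = jjl$kkjlkkkjkjjk
  rot[13] = jl$kkjlkkkjkjjkj
  rot[14] = l$kkjlkkkjkjjkjj
  rot[15] = $kkjlkkkjkjjkjjl
Sorted (with $ < everything):
  sorted[0] = $kkjlkkkjkjjkjjl
  sorted[1] = jjkjjl$kkjlkkkjk
  sorted[2] = jjl$kkjlkkkjkjjk
  sorted[3] = jkjjkjjl$kkjlkkk
  sorted[4] = jkjjl$kkjlkkkjkj
  sorted[5] = jl$kkjlkkkjkjjkj
  sorted[6] = jlkkkjkjjkjjl$kk
  sorted[7] = kjjkjjl$kkjlkkkj
  sorted[8] = kjjl$kkjlkkkjkjj
  sorted[9] = kjkjjkjjl$kkjlkk
  sorted[10] = kjlkkkjkjjkjjl$k
  sorted[11] = kkjkjjkjjl$kkjlk
  sorted[12] = kkjlkkkjkjjkjjl$
  sorted[13] = kkkjkjjkjjl$kkjl
  sorted[14] = l$kkjlkkkjkjjkjj
  sorted[15] = lkkkjkjjkjjl$kkj
sorted[14] = l$kkjlkkkjkjjkjj

Answer: l$kkjlkkkjkjjkjj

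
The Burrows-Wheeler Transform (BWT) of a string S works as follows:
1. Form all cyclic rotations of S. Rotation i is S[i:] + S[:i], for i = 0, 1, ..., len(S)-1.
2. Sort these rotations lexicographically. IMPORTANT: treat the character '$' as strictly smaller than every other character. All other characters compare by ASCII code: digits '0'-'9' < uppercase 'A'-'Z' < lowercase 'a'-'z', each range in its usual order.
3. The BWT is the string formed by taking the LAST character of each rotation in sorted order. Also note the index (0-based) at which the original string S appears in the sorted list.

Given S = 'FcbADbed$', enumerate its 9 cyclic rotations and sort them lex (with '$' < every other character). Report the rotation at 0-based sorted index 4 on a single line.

Answer: bADbed$Fc

Derivation:
All 9 rotations (rotation i = S[i:]+S[:i]):
  rot[0] = FcbADbed$
  rot[1] = cbADbed$F
  rot[2] = bADbed$Fc
  rot[3] = ADbed$Fcb
  rot[4] = Dbed$FcbA
  rot[5] = bed$FcbAD
  rot[6] = ed$FcbADb
  rot[7] = d$FcbADbe
  rot[8] = $FcbADbed
Sorted (with $ < everything):
  sorted[0] = $FcbADbed
  sorted[1] = ADbed$Fcb
  sorted[2] = Dbed$FcbA
  sorted[3] = FcbADbed$
  sorted[4] = bADbed$Fc
  sorted[5] = bed$FcbAD
  sorted[6] = cbADbed$F
  sorted[7] = d$FcbADbe
  sorted[8] = ed$FcbADb
sorted[4] = bADbed$Fc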